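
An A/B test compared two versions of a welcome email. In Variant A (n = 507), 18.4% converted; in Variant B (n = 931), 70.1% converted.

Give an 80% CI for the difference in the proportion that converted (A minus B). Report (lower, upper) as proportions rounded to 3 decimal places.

(-0.546, -0.488)

Each SE is √(p̂(1−p̂)/n): √(0.1840·0.8160/507) = 0.01721 and √(0.7010·0.2990/931) = 0.01500.
SE(p̂₁ − p̂₂) = √(SE₁² + SE₂²) = √(0.0002961841 + 0.000225) = 0.02283, since the two samples are independent.
At 80% confidence z* = 1.282; margin = 1.282 × 0.02283 = 0.02927.
The difference is 0.1840 − 0.7010 = -0.5170, so the interval is -0.5170 ± 0.02927 = (-0.546, -0.488).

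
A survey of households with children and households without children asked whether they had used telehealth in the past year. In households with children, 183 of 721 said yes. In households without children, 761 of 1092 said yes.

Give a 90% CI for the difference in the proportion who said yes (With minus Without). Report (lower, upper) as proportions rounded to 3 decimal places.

Sample proportions: 183/721 = 0.2538, 761/1092 = 0.6969.
Each SE is √(p̂(1−p̂)/n): √(0.2538·0.7462/721) = 0.01621 and √(0.6969·0.3031/1092) = 0.01391.
SE(p̂₁ − p̂₂) = √(SE₁² + SE₂²) = √(0.0002627641 + 0.0001934881) = 0.02136, since the two samples are independent.
At 90% confidence z* = 1.645; margin = 1.645 × 0.02136 = 0.03514.
The difference is 0.2538 − 0.6969 = -0.4431, so the interval is -0.4431 ± 0.03514 = (-0.478, -0.408).

(-0.478, -0.408)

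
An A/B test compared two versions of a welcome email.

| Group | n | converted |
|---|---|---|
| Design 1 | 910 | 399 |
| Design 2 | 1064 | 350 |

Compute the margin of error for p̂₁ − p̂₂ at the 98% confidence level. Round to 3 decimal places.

0.051

First, p̂₁ = 399/910 = 0.4385; p̂₂ = 350/1064 = 0.3289.
The two standard errors are √(0.4385×0.5615/910) = 0.01645 and √(0.3289×0.6711/1064) = 0.01440.
Because the samples are independent, SE_diff = √(0.01645² + 0.01440²) = 0.02186.
Using z* = 2.326 for 98%, ME = 2.326 × 0.02186 = 0.05085.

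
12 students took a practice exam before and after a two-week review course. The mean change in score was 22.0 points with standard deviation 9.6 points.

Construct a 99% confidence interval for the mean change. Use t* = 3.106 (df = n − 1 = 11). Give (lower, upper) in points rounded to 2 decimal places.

(13.39, 30.61)

Paired design: SE = s_d/√n = 9.6/√12 = 2.7713.
t* = 3.106; margin of error = 3.106 × 2.7713 = 8.6077.
22.0 ± 8.6077 → (13.39, 30.61).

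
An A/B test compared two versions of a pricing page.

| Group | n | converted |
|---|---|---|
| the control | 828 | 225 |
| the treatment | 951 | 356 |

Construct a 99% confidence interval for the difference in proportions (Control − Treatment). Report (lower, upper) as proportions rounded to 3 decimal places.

p̂₁ = 225/828 = 0.2717 and p̂₂ = 356/951 = 0.3743.
SE₁ = √(p̂₁(1−p̂₁)/n₁) = √(0.2717·0.7283/828) = 0.01546; SE₂ = √(0.3743·0.6257/951) = 0.01569.
Independent samples: SE of the difference = √(SE₁² + SE₂²) = √(0.0002390116 + 0.0002461761) = 0.02203.
z* for 99% confidence is 2.576, so the margin of error is 2.576 × 0.02203 = 0.05675.
Point estimate p̂₁ − p̂₂ = 0.2717 − 0.3743 = -0.1026.
-0.1026 ± 0.05675 → (-0.159, -0.046).

(-0.159, -0.046)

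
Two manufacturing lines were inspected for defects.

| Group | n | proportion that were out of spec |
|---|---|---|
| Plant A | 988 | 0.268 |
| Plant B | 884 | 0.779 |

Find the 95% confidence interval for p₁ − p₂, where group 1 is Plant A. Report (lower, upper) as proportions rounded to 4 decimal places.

The two standard errors are √(0.2680×0.7320/988) = 0.01409 and √(0.7790×0.2210/884) = 0.01396.
Because the samples are independent, SE_diff = √(0.01409² + 0.01396²) = 0.01983.
Using z* = 1.960 for 95%, ME = 1.960 × 0.01983 = 0.03887.
p̂₁ − p̂₂ = -0.5110; interval -0.5110 ± 0.03887 gives (-0.5499, -0.4721).

(-0.5499, -0.4721)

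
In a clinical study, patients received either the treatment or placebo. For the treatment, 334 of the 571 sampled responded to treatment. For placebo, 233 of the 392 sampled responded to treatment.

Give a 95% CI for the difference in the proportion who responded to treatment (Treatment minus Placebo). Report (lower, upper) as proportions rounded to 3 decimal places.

p̂₁ = 334/571 = 0.5849 and p̂₂ = 233/392 = 0.5944.
SE₁ = √(p̂₁(1−p̂₁)/n₁) = √(0.5849·0.4151/571) = 0.02062; SE₂ = √(0.5944·0.4056/392) = 0.02480.
Independent samples: SE of the difference = √(SE₁² + SE₂²) = √(0.0004251844 + 0.00061504) = 0.03225.
z* for 95% confidence is 1.960, so the margin of error is 1.960 × 0.03225 = 0.06321.
Point estimate p̂₁ − p̂₂ = 0.5849 − 0.5944 = -0.0095.
-0.0095 ± 0.06321 → (-0.073, 0.054).

(-0.073, 0.054)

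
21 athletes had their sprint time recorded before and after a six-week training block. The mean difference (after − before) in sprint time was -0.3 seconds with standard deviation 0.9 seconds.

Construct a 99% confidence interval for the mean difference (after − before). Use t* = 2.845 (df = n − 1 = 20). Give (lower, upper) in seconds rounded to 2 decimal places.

(-0.86, 0.26)

Paired design: SE = s_d/√n = 0.9/√21 = 0.1964.
t* = 2.845; margin of error = 2.845 × 0.1964 = 0.5588.
-0.3 ± 0.5588 → (-0.86, 0.26).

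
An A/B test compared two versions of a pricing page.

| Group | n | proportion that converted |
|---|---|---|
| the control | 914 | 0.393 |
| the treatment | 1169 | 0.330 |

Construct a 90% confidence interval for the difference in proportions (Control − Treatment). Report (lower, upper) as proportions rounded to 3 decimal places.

(0.028, 0.098)

SE₁ = √(p̂₁(1−p̂₁)/n₁) = √(0.3930·0.6070/914) = 0.01616; SE₂ = √(0.3300·0.6700/1169) = 0.01375.
Independent samples: SE of the difference = √(SE₁² + SE₂²) = √(0.0002611456 + 0.0001890625) = 0.02122.
z* for 90% confidence is 1.645, so the margin of error is 1.645 × 0.02122 = 0.03491.
Point estimate p̂₁ − p̂₂ = 0.3930 − 0.3300 = 0.0630.
0.0630 ± 0.03491 → (0.028, 0.098).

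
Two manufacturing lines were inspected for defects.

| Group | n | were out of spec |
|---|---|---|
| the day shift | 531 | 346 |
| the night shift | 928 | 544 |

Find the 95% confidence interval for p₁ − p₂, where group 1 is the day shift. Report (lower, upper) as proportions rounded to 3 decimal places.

p̂₁ = 346/531 = 0.6516 and p̂₂ = 544/928 = 0.5862.
SE₁ = √(p̂₁(1−p̂₁)/n₁) = √(0.6516·0.3484/531) = 0.02068; SE₂ = √(0.5862·0.4138/928) = 0.01617.
Independent samples: SE of the difference = √(SE₁² + SE₂²) = √(0.0004276624 + 0.0002614689) = 0.02625.
z* for 95% confidence is 1.960, so the margin of error is 1.960 × 0.02625 = 0.05145.
Point estimate p̂₁ − p̂₂ = 0.6516 − 0.5862 = 0.0654.
0.0654 ± 0.05145 → (0.014, 0.117).

(0.014, 0.117)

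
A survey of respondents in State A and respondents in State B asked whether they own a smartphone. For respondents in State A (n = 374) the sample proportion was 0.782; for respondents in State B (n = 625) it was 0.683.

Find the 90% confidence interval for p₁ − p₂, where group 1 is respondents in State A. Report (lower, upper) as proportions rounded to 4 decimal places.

(0.0524, 0.1456)

SE₁ = √(p̂₁(1−p̂₁)/n₁) = √(0.7820·0.2180/374) = 0.02135; SE₂ = √(0.6830·0.3170/625) = 0.01861.
Independent samples: SE of the difference = √(SE₁² + SE₂²) = √(0.0004558225 + 0.0003463321) = 0.02832.
z* for 90% confidence is 1.645, so the margin of error is 1.645 × 0.02832 = 0.04659.
Point estimate p̂₁ − p̂₂ = 0.7820 − 0.6830 = 0.0990.
0.0990 ± 0.04659 → (0.0524, 0.1456).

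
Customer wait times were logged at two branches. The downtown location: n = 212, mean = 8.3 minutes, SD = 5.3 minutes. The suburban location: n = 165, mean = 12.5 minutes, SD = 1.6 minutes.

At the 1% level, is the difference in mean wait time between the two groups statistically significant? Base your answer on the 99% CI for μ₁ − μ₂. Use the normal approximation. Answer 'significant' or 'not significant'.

significant

Per-group SEs: s₁/√n₁ = 5.3/√212 = 0.3640, s₂/√n₂ = 1.6/√165 = 0.1246.
Unpooled SE of the difference: √(0.132496 + 0.01552516) = 0.3847.
Margin of error = z* · SE = 2.576 × 0.3847 = 0.9910.
x̄₁ − x̄₂ = 8.3 − 12.5 = -4.2000.
CI: -4.2000 ± 0.9910 = (-5.1910, -3.2090).
The interval (-5.1910, -3.2090) does not contain 0, so the difference is significant.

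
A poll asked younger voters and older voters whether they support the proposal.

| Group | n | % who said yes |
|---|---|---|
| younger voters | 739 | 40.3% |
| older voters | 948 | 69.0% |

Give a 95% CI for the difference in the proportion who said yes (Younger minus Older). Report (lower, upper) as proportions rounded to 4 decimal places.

(-0.3330, -0.2410)

SE₁ = √(p̂₁(1−p̂₁)/n₁) = √(0.4030·0.5970/739) = 0.01804; SE₂ = √(0.6900·0.3100/948) = 0.01502.
Independent samples: SE of the difference = √(SE₁² + SE₂²) = √(0.0003254416 + 0.0002256004) = 0.02347.
z* for 95% confidence is 1.960, so the margin of error is 1.960 × 0.02347 = 0.04600.
Point estimate p̂₁ − p̂₂ = 0.4030 − 0.6900 = -0.2870.
-0.2870 ± 0.04600 → (-0.3330, -0.2410).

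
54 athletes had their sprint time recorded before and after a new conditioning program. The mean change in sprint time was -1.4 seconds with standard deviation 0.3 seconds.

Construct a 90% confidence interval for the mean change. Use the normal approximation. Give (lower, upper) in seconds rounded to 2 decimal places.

(-1.47, -1.33)

Paired design: SE = s_d/√n = 0.3/√54 = 0.0408.
z* = 1.645; margin of error = 1.645 × 0.0408 = 0.0671.
-1.4 ± 0.0671 → (-1.47, -1.33).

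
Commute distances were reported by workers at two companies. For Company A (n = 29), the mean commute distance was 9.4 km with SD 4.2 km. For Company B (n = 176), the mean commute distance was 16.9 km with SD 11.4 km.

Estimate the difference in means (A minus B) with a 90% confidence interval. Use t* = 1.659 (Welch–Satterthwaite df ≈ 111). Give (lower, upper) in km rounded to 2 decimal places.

Per-group SEs: s₁/√n₁ = 4.2/√29 = 0.7799, s₂/√n₂ = 11.4/√176 = 0.8593.
Unpooled SE of the difference: √(0.60824401 + 0.73839649) = 1.1604.
Margin of error = t* · SE = 1.659 × 1.1604 = 1.9251.
x̄₁ − x̄₂ = 9.4 − 16.9 = -7.5000.
CI: -7.5000 ± 1.9251 = (-9.43, -5.57).

(-9.43, -5.57)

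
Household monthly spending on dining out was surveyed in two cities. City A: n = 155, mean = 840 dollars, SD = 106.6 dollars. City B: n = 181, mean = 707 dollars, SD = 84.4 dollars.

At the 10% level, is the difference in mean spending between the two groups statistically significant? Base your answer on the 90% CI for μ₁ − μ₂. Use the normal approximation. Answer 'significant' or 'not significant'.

Standard errors of each mean: 106.6/√155 = 8.5623 and 84.4/√181 = 6.2734.
SE(x̄₁ − x̄₂) = √(8.5623² + 6.2734²) = 10.6145 for independent samples with unequal variances.
With z* = 1.645, the margin is 1.645 × 10.6145 = 17.4609.
x̄₁ − x̄₂ = 840 − 707 = 133.0000; the interval is 133.0000 ± 17.4609 = (115.5391, 150.4609).
The interval (115.5391, 150.4609) does not contain 0, so the difference is significant.

significant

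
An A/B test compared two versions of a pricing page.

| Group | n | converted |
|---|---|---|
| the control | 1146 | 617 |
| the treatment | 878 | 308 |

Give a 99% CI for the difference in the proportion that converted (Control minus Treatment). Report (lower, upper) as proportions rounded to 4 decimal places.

Sample proportions: 617/1146 = 0.5384, 308/878 = 0.3508.
Each SE is √(p̂(1−p̂)/n): √(0.5384·0.4616/1146) = 0.01473 and √(0.3508·0.6492/878) = 0.01611.
SE(p̂₁ − p̂₂) = √(SE₁² + SE₂²) = √(0.0002169729 + 0.0002595321) = 0.02183, since the two samples are independent.
At 99% confidence z* = 2.576; margin = 2.576 × 0.02183 = 0.05623.
The difference is 0.5384 − 0.3508 = 0.1876, so the interval is 0.1876 ± 0.05623 = (0.1314, 0.2438).

(0.1314, 0.2438)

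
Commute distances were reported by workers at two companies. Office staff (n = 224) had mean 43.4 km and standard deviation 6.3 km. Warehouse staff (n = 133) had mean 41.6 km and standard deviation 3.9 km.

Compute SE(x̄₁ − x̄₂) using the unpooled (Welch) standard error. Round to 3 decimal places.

0.540

Per-group SEs: s₁/√n₁ = 6.3/√224 = 0.4209, s₂/√n₂ = 3.9/√133 = 0.3382.
Unpooled SE of the difference: √(0.17715681 + 0.11437924) = 0.5399.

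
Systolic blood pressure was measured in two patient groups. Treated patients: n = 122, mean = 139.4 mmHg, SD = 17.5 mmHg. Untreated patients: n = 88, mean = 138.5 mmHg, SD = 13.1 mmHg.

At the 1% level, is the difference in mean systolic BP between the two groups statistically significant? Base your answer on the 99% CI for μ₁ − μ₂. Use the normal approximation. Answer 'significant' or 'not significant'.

not significant

SE₁ = s₁/√n₁ = 17.5/√122 = 1.5844; SE₂ = 13.1/√88 = 1.3965.
Independent samples, unequal variances: SE_diff = √(SE₁² + SE₂²) = √(2.51032336 + 1.95021225) = 2.1120.
z* = 2.576, so margin of error = 2.576 × 2.1120 = 5.4405.
Difference in means = 139.4 − 138.5 = 0.9000.
0.9000 ± 5.4405 → (-4.5405, 6.3405).
The interval (-4.5405, 6.3405) contains 0, so the difference is not significant.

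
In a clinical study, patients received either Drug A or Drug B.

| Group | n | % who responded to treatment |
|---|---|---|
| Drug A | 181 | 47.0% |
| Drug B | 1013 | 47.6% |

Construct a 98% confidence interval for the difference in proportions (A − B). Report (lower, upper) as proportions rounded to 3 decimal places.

(-0.100, 0.088)

The two standard errors are √(0.4700×0.5300/181) = 0.03710 and √(0.4760×0.5240/1013) = 0.01569.
Because the samples are independent, SE_diff = √(0.03710² + 0.01569²) = 0.04028.
Using z* = 2.326 for 98%, ME = 2.326 × 0.04028 = 0.09369.
p̂₁ − p̂₂ = -0.0060; interval -0.0060 ± 0.09369 gives (-0.100, 0.088).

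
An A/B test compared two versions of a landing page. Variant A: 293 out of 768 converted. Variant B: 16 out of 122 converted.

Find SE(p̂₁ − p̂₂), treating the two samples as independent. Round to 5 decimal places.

0.03523

First, p̂₁ = 293/768 = 0.3815; p̂₂ = 16/122 = 0.1311.
The two standard errors are √(0.3815×0.6185/768) = 0.01753 and √(0.1311×0.8689/122) = 0.03056.
Because the samples are independent, SE_diff = √(0.01753² + 0.03056²) = 0.03523.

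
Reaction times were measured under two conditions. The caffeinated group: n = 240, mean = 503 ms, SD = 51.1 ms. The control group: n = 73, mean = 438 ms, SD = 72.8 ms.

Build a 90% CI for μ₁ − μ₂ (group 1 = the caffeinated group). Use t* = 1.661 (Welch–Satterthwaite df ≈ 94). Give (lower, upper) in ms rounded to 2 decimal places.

Per-group SEs: s₁/√n₁ = 51.1/√240 = 3.2985, s₂/√n₂ = 72.8/√73 = 8.5206.
Unpooled SE of the difference: √(10.88010225 + 72.60062436) = 9.1368.
Margin of error = t* · SE = 1.661 × 9.1368 = 15.1762.
x̄₁ − x̄₂ = 503 − 438 = 65.0000.
CI: 65.0000 ± 15.1762 = (49.82, 80.18).

(49.82, 80.18)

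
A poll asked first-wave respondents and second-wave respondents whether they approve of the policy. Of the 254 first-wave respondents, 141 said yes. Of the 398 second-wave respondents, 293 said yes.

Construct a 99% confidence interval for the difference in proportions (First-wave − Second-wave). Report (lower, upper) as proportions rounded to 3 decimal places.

p̂₁ = 141/254 = 0.5551 and p̂₂ = 293/398 = 0.7362.
SE₁ = √(p̂₁(1−p̂₁)/n₁) = √(0.5551·0.4449/254) = 0.03118; SE₂ = √(0.7362·0.2638/398) = 0.02209.
Independent samples: SE of the difference = √(SE₁² + SE₂²) = √(0.0009721924 + 0.0004879681) = 0.03821.
z* for 99% confidence is 2.576, so the margin of error is 2.576 × 0.03821 = 0.09843.
Point estimate p̂₁ − p̂₂ = 0.5551 − 0.7362 = -0.1811.
-0.1811 ± 0.09843 → (-0.280, -0.083).

(-0.280, -0.083)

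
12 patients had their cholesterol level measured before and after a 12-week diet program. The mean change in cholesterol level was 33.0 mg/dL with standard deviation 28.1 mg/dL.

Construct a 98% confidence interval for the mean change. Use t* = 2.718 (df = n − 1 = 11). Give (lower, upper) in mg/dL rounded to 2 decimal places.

Paired design: SE = s_d/√n = 28.1/√12 = 8.1118.
t* = 2.718; margin of error = 2.718 × 8.1118 = 22.0479.
33.0 ± 22.0479 → (10.95, 55.05).

(10.95, 55.05)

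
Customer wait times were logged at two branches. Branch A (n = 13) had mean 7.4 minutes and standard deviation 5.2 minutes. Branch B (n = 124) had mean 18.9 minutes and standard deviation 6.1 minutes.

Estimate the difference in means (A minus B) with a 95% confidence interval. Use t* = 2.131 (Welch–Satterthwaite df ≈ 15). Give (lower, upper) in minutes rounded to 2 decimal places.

(-14.79, -8.21)

Standard errors of each mean: 5.2/√13 = 1.4422 and 6.1/√124 = 0.5478.
SE(x̄₁ − x̄₂) = √(1.4422² + 0.5478²) = 1.5427 for independent samples with unequal variances.
With t* = 2.131, the margin is 2.131 × 1.5427 = 3.2875.
x̄₁ − x̄₂ = 7.4 − 18.9 = -11.5000; the interval is -11.5000 ± 3.2875 = (-14.79, -8.21).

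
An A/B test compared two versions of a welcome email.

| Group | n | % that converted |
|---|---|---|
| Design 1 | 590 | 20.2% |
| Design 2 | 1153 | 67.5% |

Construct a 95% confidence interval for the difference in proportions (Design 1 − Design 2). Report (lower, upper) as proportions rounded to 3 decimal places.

The two standard errors are √(0.2020×0.7980/590) = 0.01653 and √(0.6750×0.3250/1153) = 0.01379.
Because the samples are independent, SE_diff = √(0.01653² + 0.01379²) = 0.02153.
Using z* = 1.960 for 95%, ME = 1.960 × 0.02153 = 0.04220.
p̂₁ − p̂₂ = -0.4730; interval -0.4730 ± 0.04220 gives (-0.515, -0.431).

(-0.515, -0.431)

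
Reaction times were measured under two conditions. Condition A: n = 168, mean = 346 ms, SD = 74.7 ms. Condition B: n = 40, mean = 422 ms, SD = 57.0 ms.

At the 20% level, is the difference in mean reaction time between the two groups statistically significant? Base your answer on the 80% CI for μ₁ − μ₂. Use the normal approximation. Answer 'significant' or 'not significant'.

significant

Per-group SEs: s₁/√n₁ = 74.7/√168 = 5.7632, s₂/√n₂ = 57.0/√40 = 9.0125.
Unpooled SE of the difference: √(33.21447424 + 81.22515625) = 10.6976.
Margin of error = z* · SE = 1.282 × 10.6976 = 13.7143.
x̄₁ − x̄₂ = 346 − 422 = -76.0000.
CI: -76.0000 ± 13.7143 = (-89.7143, -62.2857).
The interval (-89.7143, -62.2857) does not contain 0, so the difference is significant.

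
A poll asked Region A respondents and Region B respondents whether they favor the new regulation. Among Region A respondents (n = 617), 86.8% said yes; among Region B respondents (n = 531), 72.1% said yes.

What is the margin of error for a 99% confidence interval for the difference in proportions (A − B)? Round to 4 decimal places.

0.0612

The two standard errors are √(0.8680×0.1320/617) = 0.01363 and √(0.7210×0.2790/531) = 0.01946.
Because the samples are independent, SE_diff = √(0.01363² + 0.01946²) = 0.02376.
Using z* = 2.576 for 99%, ME = 2.576 × 0.02376 = 0.06121.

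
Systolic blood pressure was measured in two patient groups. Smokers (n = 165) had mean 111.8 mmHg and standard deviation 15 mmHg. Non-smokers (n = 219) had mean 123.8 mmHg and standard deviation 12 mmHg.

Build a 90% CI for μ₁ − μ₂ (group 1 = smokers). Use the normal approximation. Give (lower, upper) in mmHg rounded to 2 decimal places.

(-14.34, -9.66)

SE₁ = s₁/√n₁ = 15/√165 = 1.1677; SE₂ = 12/√219 = 0.8109.
Independent samples, unequal variances: SE_diff = √(SE₁² + SE₂²) = √(1.36352329 + 0.65755881) = 1.4216.
z* = 1.645, so margin of error = 1.645 × 1.4216 = 2.3385.
Difference in means = 111.8 − 123.8 = -12.0000.
-12.0000 ± 2.3385 → (-14.34, -9.66).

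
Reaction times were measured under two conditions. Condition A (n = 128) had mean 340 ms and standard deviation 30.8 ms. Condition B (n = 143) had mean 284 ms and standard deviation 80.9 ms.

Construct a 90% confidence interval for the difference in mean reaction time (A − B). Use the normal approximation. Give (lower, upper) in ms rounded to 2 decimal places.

(44.00, 68.00)

Per-group SEs: s₁/√n₁ = 30.8/√128 = 2.7224, s₂/√n₂ = 80.9/√143 = 6.7652.
Unpooled SE of the difference: √(7.41146176 + 45.76793104) = 7.2924.
Margin of error = z* · SE = 1.645 × 7.2924 = 11.9960.
x̄₁ − x̄₂ = 340 − 284 = 56.0000.
CI: 56.0000 ± 11.9960 = (44.00, 68.00).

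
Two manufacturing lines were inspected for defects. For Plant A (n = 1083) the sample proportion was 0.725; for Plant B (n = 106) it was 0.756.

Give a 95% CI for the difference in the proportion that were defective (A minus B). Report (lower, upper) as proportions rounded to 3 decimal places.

Each SE is √(p̂(1−p̂)/n): √(0.7250·0.2750/1083) = 0.01357 and √(0.7560·0.2440/106) = 0.04172.
SE(p̂₁ − p̂₂) = √(SE₁² + SE₂²) = √(0.0001841449 + 0.0017405584) = 0.04387, since the two samples are independent.
At 95% confidence z* = 1.960; margin = 1.960 × 0.04387 = 0.08599.
The difference is 0.7250 − 0.7560 = -0.0310, so the interval is -0.0310 ± 0.08599 = (-0.117, 0.055).

(-0.117, 0.055)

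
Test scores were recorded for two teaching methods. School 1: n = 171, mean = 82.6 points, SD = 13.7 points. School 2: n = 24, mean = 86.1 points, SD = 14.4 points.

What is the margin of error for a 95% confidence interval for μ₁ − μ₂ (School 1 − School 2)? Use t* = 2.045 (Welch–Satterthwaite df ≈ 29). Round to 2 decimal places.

Per-group SEs: s₁/√n₁ = 13.7/√171 = 1.0477, s₂/√n₂ = 14.4/√24 = 2.9394.
Unpooled SE of the difference: √(1.09767529 + 8.64007236) = 3.1205.
Margin of error = t* · SE = 2.045 × 3.1205 = 6.3814.

6.38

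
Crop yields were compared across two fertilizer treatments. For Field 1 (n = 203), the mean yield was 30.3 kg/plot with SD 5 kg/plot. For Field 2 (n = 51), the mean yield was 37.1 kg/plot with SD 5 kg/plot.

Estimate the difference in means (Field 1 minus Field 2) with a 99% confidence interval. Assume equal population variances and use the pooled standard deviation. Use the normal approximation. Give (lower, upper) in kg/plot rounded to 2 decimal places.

(-8.82, -4.78)

Pooled variance s_p² = [202·5² + 50·5²] / (203+51−2) = 25.0000, so s_p = 5.0000.
SE_diff = s_p·√(1/n₁ + 1/n₂) = 5.0000·√(1/203 + 1/51) = 0.7832.
z* = 2.576; margin = 2.576 × 0.7832 = 2.0175.
Difference = 30.3 − 37.1 = -6.8000.
-6.8000 ± 2.0175 → (-8.82, -4.78).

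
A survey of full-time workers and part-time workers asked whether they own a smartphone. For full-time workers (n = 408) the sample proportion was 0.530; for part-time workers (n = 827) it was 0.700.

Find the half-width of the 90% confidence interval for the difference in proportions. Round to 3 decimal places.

0.048

The two standard errors are √(0.5300×0.4700/408) = 0.02471 and √(0.7000×0.3000/827) = 0.01594.
Because the samples are independent, SE_diff = √(0.02471² + 0.01594²) = 0.02941.
Using z* = 1.645 for 90%, ME = 1.645 × 0.02941 = 0.04838.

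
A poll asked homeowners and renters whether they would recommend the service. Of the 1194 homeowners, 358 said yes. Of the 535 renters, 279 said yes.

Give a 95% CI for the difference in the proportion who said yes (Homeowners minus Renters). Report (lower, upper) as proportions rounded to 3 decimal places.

(-0.271, -0.172)

Sample proportions: 358/1194 = 0.2998, 279/535 = 0.5215.
Each SE is √(p̂(1−p̂)/n): √(0.2998·0.7002/1194) = 0.01326 and √(0.5215·0.4785/535) = 0.02160.
SE(p̂₁ − p̂₂) = √(SE₁² + SE₂²) = √(0.0001758276 + 0.00046656) = 0.02535, since the two samples are independent.
At 95% confidence z* = 1.960; margin = 1.960 × 0.02535 = 0.04969.
The difference is 0.2998 − 0.5215 = -0.2217, so the interval is -0.2217 ± 0.04969 = (-0.271, -0.172).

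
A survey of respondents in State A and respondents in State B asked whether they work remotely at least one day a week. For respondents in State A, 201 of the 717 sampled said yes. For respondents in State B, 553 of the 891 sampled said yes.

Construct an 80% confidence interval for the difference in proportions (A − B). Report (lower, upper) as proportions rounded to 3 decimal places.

p̂₁ = 201/717 = 0.2803 and p̂₂ = 553/891 = 0.6207.
SE₁ = √(p̂₁(1−p̂₁)/n₁) = √(0.2803·0.7197/717) = 0.01677; SE₂ = √(0.6207·0.3793/891) = 0.01626.
Independent samples: SE of the difference = √(SE₁² + SE₂²) = √(0.0002812329 + 0.0002643876) = 0.02336.
z* for 80% confidence is 1.282, so the margin of error is 1.282 × 0.02336 = 0.02995.
Point estimate p̂₁ − p̂₂ = 0.2803 − 0.6207 = -0.3404.
-0.3404 ± 0.02995 → (-0.370, -0.310).

(-0.370, -0.310)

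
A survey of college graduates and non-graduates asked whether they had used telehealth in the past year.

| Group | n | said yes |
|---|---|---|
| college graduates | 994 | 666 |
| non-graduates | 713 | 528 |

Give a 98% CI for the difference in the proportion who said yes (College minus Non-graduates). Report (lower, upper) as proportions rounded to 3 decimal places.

Sample proportions: 666/994 = 0.6700, 528/713 = 0.7405.
Each SE is √(p̂(1−p̂)/n): √(0.6700·0.3300/994) = 0.01491 and √(0.7405·0.2595/713) = 0.01642.
SE(p̂₁ − p̂₂) = √(SE₁² + SE₂²) = √(0.0002223081 + 0.0002696164) = 0.02218, since the two samples are independent.
At 98% confidence z* = 2.326; margin = 2.326 × 0.02218 = 0.05159.
The difference is 0.6700 − 0.7405 = -0.0705, so the interval is -0.0705 ± 0.05159 = (-0.122, -0.019).

(-0.122, -0.019)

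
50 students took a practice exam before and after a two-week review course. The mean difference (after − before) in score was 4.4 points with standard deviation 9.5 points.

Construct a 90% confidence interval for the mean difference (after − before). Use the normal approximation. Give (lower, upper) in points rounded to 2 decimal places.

This is a matched-pairs design, so SE = s_d/√n = 9.5/√50 = 1.3435.
Margin = 1.645 × 1.3435 = 2.2101; the interval is 4.4 ± 2.2101 = (2.19, 6.61).

(2.19, 6.61)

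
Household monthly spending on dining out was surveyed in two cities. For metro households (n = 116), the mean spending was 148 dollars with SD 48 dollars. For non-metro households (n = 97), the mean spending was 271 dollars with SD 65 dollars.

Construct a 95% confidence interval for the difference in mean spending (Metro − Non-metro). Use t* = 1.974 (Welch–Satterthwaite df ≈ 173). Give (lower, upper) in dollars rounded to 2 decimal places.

(-138.72, -107.28)

SE₁ = s₁/√n₁ = 48/√116 = 4.4567; SE₂ = 65/√97 = 6.5998.
Independent samples, unequal variances: SE_diff = √(SE₁² + SE₂²) = √(19.86217489 + 43.55736004) = 7.9636.
t* = 1.974, so margin of error = 1.974 × 7.9636 = 15.7201.
Difference in means = 148 − 271 = -123.0000.
-123.0000 ± 15.7201 → (-138.72, -107.28).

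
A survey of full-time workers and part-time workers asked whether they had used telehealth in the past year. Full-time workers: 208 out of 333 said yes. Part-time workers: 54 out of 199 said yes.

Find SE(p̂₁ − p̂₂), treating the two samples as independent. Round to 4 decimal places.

p̂₁ = 208/333 = 0.6246 and p̂₂ = 54/199 = 0.2714.
SE₁ = √(p̂₁(1−p̂₁)/n₁) = √(0.6246·0.3754/333) = 0.02654; SE₂ = √(0.2714·0.7286/199) = 0.03152.
Independent samples: SE of the difference = √(SE₁² + SE₂²) = √(0.0007043716 + 0.0009935104) = 0.04121.

0.0412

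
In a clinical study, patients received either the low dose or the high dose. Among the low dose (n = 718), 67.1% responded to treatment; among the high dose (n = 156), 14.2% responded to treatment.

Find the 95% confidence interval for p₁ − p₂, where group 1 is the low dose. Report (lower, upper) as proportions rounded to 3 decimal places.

(0.464, 0.594)

Each SE is √(p̂(1−p̂)/n): √(0.6710·0.3290/718) = 0.01753 and √(0.1420·0.8580/156) = 0.02795.
SE(p̂₁ − p̂₂) = √(SE₁² + SE₂²) = √(0.0003073009 + 0.0007812025) = 0.03299, since the two samples are independent.
At 95% confidence z* = 1.960; margin = 1.960 × 0.03299 = 0.06466.
The difference is 0.6710 − 0.1420 = 0.5290, so the interval is 0.5290 ± 0.06466 = (0.464, 0.594).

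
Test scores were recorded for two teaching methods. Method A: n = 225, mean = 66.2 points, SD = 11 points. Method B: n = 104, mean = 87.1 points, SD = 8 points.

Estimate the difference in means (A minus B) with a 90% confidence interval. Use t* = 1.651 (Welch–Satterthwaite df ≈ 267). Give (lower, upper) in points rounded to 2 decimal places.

Per-group SEs: s₁/√n₁ = 11/√225 = 0.7333, s₂/√n₂ = 8/√104 = 0.7845.
Unpooled SE of the difference: √(0.53772889 + 0.61544025) = 1.0739.
Margin of error = t* · SE = 1.651 × 1.0739 = 1.7730.
x̄₁ − x̄₂ = 66.2 − 87.1 = -20.9000.
CI: -20.9000 ± 1.7730 = (-22.67, -19.13).

(-22.67, -19.13)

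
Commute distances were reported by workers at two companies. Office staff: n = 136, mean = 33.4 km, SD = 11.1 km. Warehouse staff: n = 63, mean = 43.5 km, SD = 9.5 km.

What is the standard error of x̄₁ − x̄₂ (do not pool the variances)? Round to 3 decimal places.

Standard errors of each mean: 11.1/√136 = 0.9518 and 9.5/√63 = 1.1969.
SE(x̄₁ − x̄₂) = √(0.9518² + 1.1969²) = 1.5292 for independent samples with unequal variances.

1.529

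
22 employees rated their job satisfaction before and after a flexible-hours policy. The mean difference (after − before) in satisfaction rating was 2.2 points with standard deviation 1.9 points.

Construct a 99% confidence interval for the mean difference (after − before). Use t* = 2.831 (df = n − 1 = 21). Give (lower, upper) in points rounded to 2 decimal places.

(1.05, 3.35)

This is a matched-pairs design, so SE = s_d/√n = 1.9/√22 = 0.4051.
Margin = 2.831 × 0.4051 = 1.1468; the interval is 2.2 ± 1.1468 = (1.05, 3.35).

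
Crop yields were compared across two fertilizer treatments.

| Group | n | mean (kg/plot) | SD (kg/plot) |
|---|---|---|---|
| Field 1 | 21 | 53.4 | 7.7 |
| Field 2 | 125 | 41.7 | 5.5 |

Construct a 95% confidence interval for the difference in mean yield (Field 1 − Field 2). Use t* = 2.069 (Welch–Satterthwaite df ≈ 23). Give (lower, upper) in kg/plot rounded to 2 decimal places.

SE₁ = s₁/√n₁ = 7.7/√21 = 1.6803; SE₂ = 5.5/√125 = 0.4919.
Independent samples, unequal variances: SE_diff = √(SE₁² + SE₂²) = √(2.82340809 + 0.24196561) = 1.7508.
t* = 2.069, so margin of error = 2.069 × 1.7508 = 3.6224.
Difference in means = 53.4 − 41.7 = 11.7000.
11.7000 ± 3.6224 → (8.08, 15.32).

(8.08, 15.32)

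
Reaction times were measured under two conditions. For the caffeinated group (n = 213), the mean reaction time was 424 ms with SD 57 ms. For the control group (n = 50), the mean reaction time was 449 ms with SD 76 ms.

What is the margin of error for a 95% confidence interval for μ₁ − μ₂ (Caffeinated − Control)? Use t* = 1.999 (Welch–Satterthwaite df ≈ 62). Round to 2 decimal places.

22.86

Standard errors of each mean: 57/√213 = 3.9056 and 76/√50 = 10.7480.
SE(x̄₁ − x̄₂) = √(3.9056² + 10.7480²) = 11.4356 for independent samples with unequal variances.
With t* = 1.999, the margin is 1.999 × 11.4356 = 22.8598.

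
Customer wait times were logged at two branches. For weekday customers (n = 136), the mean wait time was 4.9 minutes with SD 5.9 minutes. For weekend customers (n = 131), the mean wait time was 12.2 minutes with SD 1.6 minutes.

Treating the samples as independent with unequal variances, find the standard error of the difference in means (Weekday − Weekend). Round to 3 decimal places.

0.525

Per-group SEs: s₁/√n₁ = 5.9/√136 = 0.5059, s₂/√n₂ = 1.6/√131 = 0.1398.
Unpooled SE of the difference: √(0.25593481 + 0.01954404) = 0.5249.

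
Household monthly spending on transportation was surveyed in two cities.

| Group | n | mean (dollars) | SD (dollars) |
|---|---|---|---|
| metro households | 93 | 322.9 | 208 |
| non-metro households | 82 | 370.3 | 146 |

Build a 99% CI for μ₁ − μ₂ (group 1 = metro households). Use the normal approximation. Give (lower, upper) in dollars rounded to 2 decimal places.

SE₁ = s₁/√n₁ = 208/√93 = 21.5686; SE₂ = 146/√82 = 16.1230.
Independent samples, unequal variances: SE_diff = √(SE₁² + SE₂²) = √(465.20450596 + 259.951129) = 26.9287.
z* = 2.576, so margin of error = 2.576 × 26.9287 = 69.3683.
Difference in means = 322.9 − 370.3 = -47.4000.
-47.4000 ± 69.3683 → (-116.77, 21.97).

(-116.77, 21.97)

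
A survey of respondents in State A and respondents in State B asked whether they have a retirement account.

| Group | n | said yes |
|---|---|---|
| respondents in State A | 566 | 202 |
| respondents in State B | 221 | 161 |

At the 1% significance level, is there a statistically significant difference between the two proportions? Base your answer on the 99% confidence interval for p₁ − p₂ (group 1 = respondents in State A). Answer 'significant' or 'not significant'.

significant

First, p̂₁ = 202/566 = 0.3569; p̂₂ = 161/221 = 0.7285.
The two standard errors are √(0.3569×0.6431/566) = 0.02014 and √(0.7285×0.2715/221) = 0.02992.
Because the samples are independent, SE_diff = √(0.02014² + 0.02992²) = 0.03607.
Using z* = 2.576 for 99%, ME = 2.576 × 0.03607 = 0.09292.
p̂₁ − p̂₂ = -0.3716; interval -0.3716 ± 0.09292 gives (-0.46452, -0.27868).
The interval (-0.46452, -0.27868) does not contain 0, so the difference is significant.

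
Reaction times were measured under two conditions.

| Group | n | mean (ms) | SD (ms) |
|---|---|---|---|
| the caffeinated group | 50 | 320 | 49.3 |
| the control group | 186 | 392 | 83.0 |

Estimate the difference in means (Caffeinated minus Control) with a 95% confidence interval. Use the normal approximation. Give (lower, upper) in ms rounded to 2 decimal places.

(-90.14, -53.86)

Standard errors of each mean: 49.3/√50 = 6.9721 and 83.0/√186 = 6.0859.
SE(x̄₁ − x̄₂) = √(6.9721² + 6.0859²) = 9.2546 for independent samples with unequal variances.
With z* = 1.960, the margin is 1.960 × 9.2546 = 18.1390.
x̄₁ − x̄₂ = 320 − 392 = -72.0000; the interval is -72.0000 ± 18.1390 = (-90.14, -53.86).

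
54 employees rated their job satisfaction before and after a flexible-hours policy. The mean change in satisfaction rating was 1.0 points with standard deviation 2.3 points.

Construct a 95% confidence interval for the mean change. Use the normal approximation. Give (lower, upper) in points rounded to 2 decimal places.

(0.39, 1.61)

This is a matched-pairs design, so SE = s_d/√n = 2.3/√54 = 0.3130.
Margin = 1.960 × 0.3130 = 0.6135; the interval is 1.0 ± 0.6135 = (0.39, 1.61).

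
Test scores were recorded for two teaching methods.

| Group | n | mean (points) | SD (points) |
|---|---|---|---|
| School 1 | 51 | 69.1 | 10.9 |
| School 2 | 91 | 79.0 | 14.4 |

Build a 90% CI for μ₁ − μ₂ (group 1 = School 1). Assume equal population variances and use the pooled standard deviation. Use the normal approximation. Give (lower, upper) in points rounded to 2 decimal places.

s_p = √[((n₁−1)s₁² + (n₂−1)s₂²)/(n₁+n₂−2)] = √[(50·10.9² + 90·14.4²)/140] = 13.2565.
SE = 13.2565·√(1/51 + 1/91) = 2.3188.
With z* = 1.645, margin = 1.645 × 2.3188 = 3.8144.
x̄₁ − x̄₂ = 69.1 − 79.0 = -9.9000; interval -9.9000 ± 3.8144 = (-13.71, -6.09).

(-13.71, -6.09)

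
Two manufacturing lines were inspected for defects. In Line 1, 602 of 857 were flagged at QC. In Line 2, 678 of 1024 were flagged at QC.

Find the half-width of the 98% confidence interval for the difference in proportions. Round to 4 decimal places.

First, p̂₁ = 602/857 = 0.7025; p̂₂ = 678/1024 = 0.6621.
The two standard errors are √(0.7025×0.2975/857) = 0.01562 and √(0.6621×0.3379/1024) = 0.01478.
Because the samples are independent, SE_diff = √(0.01562² + 0.01478²) = 0.02150.
Using z* = 2.326 for 98%, ME = 2.326 × 0.02150 = 0.05001.

0.0500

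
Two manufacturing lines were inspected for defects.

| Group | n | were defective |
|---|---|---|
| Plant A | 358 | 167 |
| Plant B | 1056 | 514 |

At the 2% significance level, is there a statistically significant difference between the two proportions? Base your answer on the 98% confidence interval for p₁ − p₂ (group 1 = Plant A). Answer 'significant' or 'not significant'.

not significant

First, p̂₁ = 167/358 = 0.4665; p̂₂ = 514/1056 = 0.4867.
The two standard errors are √(0.4665×0.5335/358) = 0.02637 and √(0.4867×0.5133/1056) = 0.01538.
Because the samples are independent, SE_diff = √(0.02637² + 0.01538²) = 0.03053.
Using z* = 2.326 for 98%, ME = 2.326 × 0.03053 = 0.07101.
p̂₁ − p̂₂ = -0.0202; interval -0.0202 ± 0.07101 gives (-0.09121, 0.05081).
The interval (-0.09121, 0.05081) contains 0, so the difference is not significant.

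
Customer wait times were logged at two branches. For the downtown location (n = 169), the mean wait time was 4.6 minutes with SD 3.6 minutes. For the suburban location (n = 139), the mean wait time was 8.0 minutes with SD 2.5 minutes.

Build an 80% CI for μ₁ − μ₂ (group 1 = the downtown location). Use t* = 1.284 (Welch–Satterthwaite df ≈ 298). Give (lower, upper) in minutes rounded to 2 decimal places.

(-3.85, -2.95)

Per-group SEs: s₁/√n₁ = 3.6/√169 = 0.2769, s₂/√n₂ = 2.5/√139 = 0.2120.
Unpooled SE of the difference: √(0.07667361 + 0.044944) = 0.3487.
Margin of error = t* · SE = 1.284 × 0.3487 = 0.4477.
x̄₁ − x̄₂ = 4.6 − 8.0 = -3.4000.
CI: -3.4000 ± 0.4477 = (-3.85, -2.95).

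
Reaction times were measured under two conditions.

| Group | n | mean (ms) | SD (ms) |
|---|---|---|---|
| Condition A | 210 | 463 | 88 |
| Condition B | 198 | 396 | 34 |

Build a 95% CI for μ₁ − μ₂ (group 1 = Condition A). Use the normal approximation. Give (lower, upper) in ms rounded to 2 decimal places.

Per-group SEs: s₁/√n₁ = 88/√210 = 6.0726, s₂/√n₂ = 34/√198 = 2.4163.
Unpooled SE of the difference: √(36.87647076 + 5.83850569) = 6.5357.
Margin of error = z* · SE = 1.960 × 6.5357 = 12.8100.
x̄₁ − x̄₂ = 463 − 396 = 67.0000.
CI: 67.0000 ± 12.8100 = (54.19, 79.81).

(54.19, 79.81)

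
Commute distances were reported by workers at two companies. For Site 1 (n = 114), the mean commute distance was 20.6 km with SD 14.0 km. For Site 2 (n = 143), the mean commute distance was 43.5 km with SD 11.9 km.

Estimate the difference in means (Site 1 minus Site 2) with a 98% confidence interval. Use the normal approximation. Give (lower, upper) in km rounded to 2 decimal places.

(-26.73, -19.07)

Standard errors of each mean: 14.0/√114 = 1.3112 and 11.9/√143 = 0.9951.
SE(x̄₁ − x̄₂) = √(1.3112² + 0.9951²) = 1.6460 for independent samples with unequal variances.
With z* = 2.326, the margin is 2.326 × 1.6460 = 3.8286.
x̄₁ − x̄₂ = 20.6 − 43.5 = -22.9000; the interval is -22.9000 ± 3.8286 = (-26.73, -19.07).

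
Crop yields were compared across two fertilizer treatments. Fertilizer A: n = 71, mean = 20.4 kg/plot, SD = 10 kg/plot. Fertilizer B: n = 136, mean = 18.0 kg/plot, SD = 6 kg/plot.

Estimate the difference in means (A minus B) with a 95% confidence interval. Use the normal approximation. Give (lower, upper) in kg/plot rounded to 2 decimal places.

SE₁ = s₁/√n₁ = 10/√71 = 1.1868; SE₂ = 6/√136 = 0.5145.
Independent samples, unequal variances: SE_diff = √(SE₁² + SE₂²) = √(1.40849424 + 0.26471025) = 1.2935.
z* = 1.960, so margin of error = 1.960 × 1.2935 = 2.5353.
Difference in means = 20.4 − 18.0 = 2.4000.
2.4000 ± 2.5353 → (-0.14, 4.94).

(-0.14, 4.94)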